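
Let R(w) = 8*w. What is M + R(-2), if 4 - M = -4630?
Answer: 4618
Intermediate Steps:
M = 4634 (M = 4 - 1*(-4630) = 4 + 4630 = 4634)
M + R(-2) = 4634 + 8*(-2) = 4634 - 16 = 4618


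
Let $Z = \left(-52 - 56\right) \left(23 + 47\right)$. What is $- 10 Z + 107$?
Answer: $75707$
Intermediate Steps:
$Z = -7560$ ($Z = \left(-108\right) 70 = -7560$)
$- 10 Z + 107 = \left(-10\right) \left(-7560\right) + 107 = 75600 + 107 = 75707$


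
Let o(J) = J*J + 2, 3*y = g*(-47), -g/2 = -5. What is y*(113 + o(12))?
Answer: -121730/3 ≈ -40577.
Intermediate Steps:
g = 10 (g = -2*(-5) = 10)
y = -470/3 (y = (10*(-47))/3 = (⅓)*(-470) = -470/3 ≈ -156.67)
o(J) = 2 + J² (o(J) = J² + 2 = 2 + J²)
y*(113 + o(12)) = -470*(113 + (2 + 12²))/3 = -470*(113 + (2 + 144))/3 = -470*(113 + 146)/3 = -470/3*259 = -121730/3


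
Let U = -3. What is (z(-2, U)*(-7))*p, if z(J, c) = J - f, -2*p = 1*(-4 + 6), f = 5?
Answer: -49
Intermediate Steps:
p = -1 (p = -(-4 + 6)/2 = -2/2 = -½*2 = -1)
z(J, c) = -5 + J (z(J, c) = J - 1*5 = J - 5 = -5 + J)
(z(-2, U)*(-7))*p = ((-5 - 2)*(-7))*(-1) = -7*(-7)*(-1) = 49*(-1) = -49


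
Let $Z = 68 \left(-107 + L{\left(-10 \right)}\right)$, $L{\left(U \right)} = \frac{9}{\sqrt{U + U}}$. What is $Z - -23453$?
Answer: $16177 - \frac{306 i \sqrt{5}}{5} \approx 16177.0 - 136.85 i$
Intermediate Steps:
$L{\left(U \right)} = \frac{9 \sqrt{2}}{2 \sqrt{U}}$ ($L{\left(U \right)} = \frac{9}{\sqrt{2 U}} = \frac{9}{\sqrt{2} \sqrt{U}} = 9 \frac{\sqrt{2}}{2 \sqrt{U}} = \frac{9 \sqrt{2}}{2 \sqrt{U}}$)
$Z = -7276 - \frac{306 i \sqrt{5}}{5}$ ($Z = 68 \left(-107 + \frac{9 \sqrt{2}}{2 i \sqrt{10}}\right) = 68 \left(-107 + \frac{9 \sqrt{2} \left(- \frac{i \sqrt{10}}{10}\right)}{2}\right) = 68 \left(-107 - \frac{9 i \sqrt{5}}{10}\right) = -7276 - \frac{306 i \sqrt{5}}{5} \approx -7276.0 - 136.85 i$)
$Z - -23453 = \left(-7276 - \frac{306 i \sqrt{5}}{5}\right) - -23453 = \left(-7276 - \frac{306 i \sqrt{5}}{5}\right) + 23453 = 16177 - \frac{306 i \sqrt{5}}{5}$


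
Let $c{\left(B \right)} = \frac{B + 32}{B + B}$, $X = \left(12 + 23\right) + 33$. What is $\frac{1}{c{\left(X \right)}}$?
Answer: $\frac{34}{25} \approx 1.36$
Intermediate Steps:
$X = 68$ ($X = 35 + 33 = 68$)
$c{\left(B \right)} = \frac{32 + B}{2 B}$
$\frac{1}{c{\left(X \right)}} = \frac{1}{\frac{1}{2} \cdot \frac{1}{68} \left(32 + 68\right)} = \frac{1}{\frac{1}{2} \cdot \frac{1}{68} \cdot 100} = \frac{1}{\frac{25}{34}} = \frac{34}{25}$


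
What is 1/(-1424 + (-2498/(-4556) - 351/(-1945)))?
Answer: -4430710/6306102157 ≈ -0.00070261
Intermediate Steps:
1/(-1424 + (-2498/(-4556) - 351/(-1945))) = 1/(-1424 + (-2498*(-1/4556) - 351*(-1/1945))) = 1/(-1424 + (1249/2278 + 351/1945)) = 1/(-1424 + 3228883/4430710) = 1/(-6306102157/4430710) = -4430710/6306102157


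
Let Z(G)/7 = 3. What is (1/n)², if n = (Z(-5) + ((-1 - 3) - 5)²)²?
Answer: 1/108243216 ≈ 9.2384e-9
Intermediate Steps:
Z(G) = 21 (Z(G) = 7*3 = 21)
n = 10404 (n = (21 + ((-1 - 3) - 5)²)² = (21 + (-4 - 5)²)² = (21 + (-9)²)² = (21 + 81)² = 102² = 10404)
(1/n)² = (1/10404)² = 1/108243216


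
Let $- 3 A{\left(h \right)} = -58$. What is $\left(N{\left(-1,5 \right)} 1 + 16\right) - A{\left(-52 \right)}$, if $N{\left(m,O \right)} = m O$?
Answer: $- \frac{25}{3} \approx -8.3333$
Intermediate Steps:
$N{\left(m,O \right)} = O m$
$A{\left(h \right)} = \frac{58}{3}$ ($A{\left(h \right)} = \left(- \frac{1}{3}\right) \left(-58\right) = \frac{58}{3}$)
$\left(N{\left(-1,5 \right)} 1 + 16\right) - A{\left(-52 \right)} = \left(5 \left(-1\right) 1 + 16\right) - \frac{58}{3} = \left(\left(-5\right) 1 + 16\right) - \frac{58}{3} = \left(-5 + 16\right) - \frac{58}{3} = 11 - \frac{58}{3} = - \frac{25}{3}$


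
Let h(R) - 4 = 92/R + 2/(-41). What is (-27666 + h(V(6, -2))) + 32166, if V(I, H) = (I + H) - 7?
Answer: 550214/123 ≈ 4473.3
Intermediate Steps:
V(I, H) = -7 + H + I (V(I, H) = (H + I) - 7 = -7 + H + I)
h(R) = 162/41 + 92/R (h(R) = 4 + (92/R + 2/(-41)) = 4 + (92/R + 2*(-1/41)) = 4 + (92/R - 2/41) = 4 + (-2/41 + 92/R) = 162/41 + 92/R)
(-27666 + h(V(6, -2))) + 32166 = (-27666 + (162/41 + 92/(-7 - 2 + 6))) + 32166 = (-27666 + (162/41 + 92/(-3))) + 32166 = (-27666 + (162/41 + 92*(-⅓))) + 32166 = (-27666 + (162/41 - 92/3)) + 32166 = (-27666 - 3286/123) + 32166 = -3406204/123 + 32166 = 550214/123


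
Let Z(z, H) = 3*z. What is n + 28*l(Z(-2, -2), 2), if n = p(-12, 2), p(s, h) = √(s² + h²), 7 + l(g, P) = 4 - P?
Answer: -140 + 2*√37 ≈ -127.83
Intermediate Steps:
l(g, P) = -3 - P (l(g, P) = -7 + (4 - P) = -3 - P)
p(s, h) = √(h² + s²)
n = 2*√37 (n = √(2² + (-12)²) = √(4 + 144) = √148 = 2*√37 ≈ 12.166)
n + 28*l(Z(-2, -2), 2) = 2*√37 + 28*(-3 - 1*2) = 2*√37 + 28*(-3 - 2) = 2*√37 + 28*(-5) = 2*√37 - 140 = -140 + 2*√37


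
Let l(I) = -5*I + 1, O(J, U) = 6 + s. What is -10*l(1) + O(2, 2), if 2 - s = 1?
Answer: 47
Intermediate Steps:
s = 1 (s = 2 - 1*1 = 2 - 1 = 1)
O(J, U) = 7 (O(J, U) = 6 + 1 = 7)
l(I) = 1 - 5*I
-10*l(1) + O(2, 2) = -10*(1 - 5*1) + 7 = -10*(1 - 5) + 7 = -10*(-4) + 7 = 40 + 7 = 47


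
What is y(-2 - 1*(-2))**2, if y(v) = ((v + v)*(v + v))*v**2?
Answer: 0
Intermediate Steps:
y(v) = 4*v**4 (y(v) = ((2*v)*(2*v))*v**2 = (4*v**2)*v**2 = 4*v**4)
y(-2 - 1*(-2))**2 = (4*(-2 - 1*(-2))**4)**2 = (4*(-2 + 2)**4)**2 = (4*0**4)**2 = (4*0)**2 = 0**2 = 0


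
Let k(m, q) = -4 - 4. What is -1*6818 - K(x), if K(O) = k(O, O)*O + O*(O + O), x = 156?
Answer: -54242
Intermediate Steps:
k(m, q) = -8
K(O) = -8*O + 2*O² (K(O) = -8*O + O*(O + O) = -8*O + O*(2*O) = -8*O + 2*O²)
-1*6818 - K(x) = -1*6818 - 2*156*(-4 + 156) = -6818 - 2*156*152 = -6818 - 1*47424 = -6818 - 47424 = -54242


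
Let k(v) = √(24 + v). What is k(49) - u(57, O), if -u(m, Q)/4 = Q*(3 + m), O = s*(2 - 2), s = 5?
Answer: √73 ≈ 8.5440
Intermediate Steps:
O = 0 (O = 5*(2 - 2) = 5*0 = 0)
u(m, Q) = -4*Q*(3 + m)
k(49) - u(57, O) = √(24 + 49) - (-4)*0*(3 + 57) = √73 - (-4)*0*60 = √73 - 1*0 = √73 + 0 = √73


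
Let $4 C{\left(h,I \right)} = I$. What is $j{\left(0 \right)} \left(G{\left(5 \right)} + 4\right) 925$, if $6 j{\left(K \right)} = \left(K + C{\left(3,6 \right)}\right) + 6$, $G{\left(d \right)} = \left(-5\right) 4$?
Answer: $-18500$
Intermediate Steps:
$C{\left(h,I \right)} = \frac{I}{4}$
$G{\left(d \right)} = -20$
$j{\left(K \right)} = \frac{5}{4} + \frac{K}{6}$ ($j{\left(K \right)} = \frac{\left(K + \frac{1}{4} \cdot 6\right) + 6}{6} = \frac{\left(K + \frac{3}{2}\right) + 6}{6} = \frac{\left(\frac{3}{2} + K\right) + 6}{6} = \frac{\frac{15}{2} + K}{6} = \frac{5}{4} + \frac{K}{6}$)
$j{\left(0 \right)} \left(G{\left(5 \right)} + 4\right) 925 = \left(\frac{5}{4} + \frac{1}{6} \cdot 0\right) \left(-20 + 4\right) 925 = \left(\frac{5}{4} + 0\right) \left(-16\right) 925 = \frac{5}{4} \left(-16\right) 925 = \left(-20\right) 925 = -18500$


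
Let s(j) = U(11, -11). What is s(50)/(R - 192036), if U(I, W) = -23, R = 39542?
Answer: 23/152494 ≈ 0.00015083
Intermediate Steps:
s(j) = -23
s(50)/(R - 192036) = -23/(39542 - 192036) = -23/(-152494) = -23*(-1/152494) = 23/152494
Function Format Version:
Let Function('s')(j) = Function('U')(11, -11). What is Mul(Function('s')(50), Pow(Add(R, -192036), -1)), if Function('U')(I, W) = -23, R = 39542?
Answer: Rational(23, 152494) ≈ 0.00015083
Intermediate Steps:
Function('s')(j) = -23
Mul(Function('s')(50), Pow(Add(R, -192036), -1)) = Mul(-23, Pow(Add(39542, -192036), -1)) = Mul(-23, Pow(-152494, -1)) = Mul(-23, Rational(-1, 152494)) = Rational(23, 152494)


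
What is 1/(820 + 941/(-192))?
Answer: 192/156499 ≈ 0.0012268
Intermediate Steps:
1/(820 + 941/(-192)) = 1/(820 + 941*(-1/192)) = 1/(820 - 941/192) = 1/(156499/192) = 192/156499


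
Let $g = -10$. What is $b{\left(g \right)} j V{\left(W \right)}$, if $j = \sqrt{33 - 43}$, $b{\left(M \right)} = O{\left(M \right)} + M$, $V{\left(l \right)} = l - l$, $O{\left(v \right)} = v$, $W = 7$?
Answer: $0$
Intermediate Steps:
$V{\left(l \right)} = 0$
$b{\left(M \right)} = 2 M$ ($b{\left(M \right)} = M + M = 2 M$)
$j = i \sqrt{10}$ ($j = \sqrt{-10} = i \sqrt{10} \approx 3.1623 i$)
$b{\left(g \right)} j V{\left(W \right)} = 2 \left(-10\right) i \sqrt{10} \cdot 0 = - 20 i \sqrt{10} \cdot 0 = 0$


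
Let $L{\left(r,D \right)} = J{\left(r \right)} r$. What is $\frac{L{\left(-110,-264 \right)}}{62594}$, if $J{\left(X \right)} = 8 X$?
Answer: $\frac{48400}{31297} \approx 1.5465$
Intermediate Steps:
$L{\left(r,D \right)} = 8 r^{2}$ ($L{\left(r,D \right)} = 8 r r = 8 r^{2}$)
$\frac{L{\left(-110,-264 \right)}}{62594} = \frac{8 \left(-110\right)^{2}}{62594} = 8 \cdot 12100 \cdot \frac{1}{62594} = 96800 \cdot \frac{1}{62594} = \frac{48400}{31297}$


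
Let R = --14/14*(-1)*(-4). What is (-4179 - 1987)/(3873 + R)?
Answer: -6166/3877 ≈ -1.5904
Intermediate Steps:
R = 4 (R = --14*1/14*(-1)*(-4) = -(-1*(-1))*(-4) = -(-4) = -1*(-4) = 4)
(-4179 - 1987)/(3873 + R) = (-4179 - 1987)/(3873 + 4) = -6166/3877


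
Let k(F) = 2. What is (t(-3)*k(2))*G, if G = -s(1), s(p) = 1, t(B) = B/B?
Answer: -2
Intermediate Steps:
t(B) = 1
G = -1 (G = -1*1 = -1)
(t(-3)*k(2))*G = (1*2)*(-1) = 2*(-1) = -2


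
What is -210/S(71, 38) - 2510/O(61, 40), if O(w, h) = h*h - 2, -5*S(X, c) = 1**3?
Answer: 837695/799 ≈ 1048.4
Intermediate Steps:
S(X, c) = -1/5 (S(X, c) = -1/5*1**3 = -1/5*1 = -1/5)
O(w, h) = -2 + h**2 (O(w, h) = h**2 - 2 = -2 + h**2)
-210/S(71, 38) - 2510/O(61, 40) = -210/(-1/5) - 2510/(-2 + 40**2) = -210*(-5) - 2510/(-2 + 1600) = 1050 - 2510/1598 = 1050 - 2510*1/1598 = 1050 - 1255/799 = 837695/799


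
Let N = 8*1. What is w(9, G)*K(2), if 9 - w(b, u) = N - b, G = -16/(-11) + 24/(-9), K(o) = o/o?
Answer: 10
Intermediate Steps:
K(o) = 1
G = -40/33 (G = -16*(-1/11) + 24*(-⅑) = 16/11 - 8/3 = -40/33 ≈ -1.2121)
N = 8
w(b, u) = 1 + b (w(b, u) = 9 - (8 - b) = 9 + (-8 + b) = 1 + b)
w(9, G)*K(2) = (1 + 9)*1 = 10*1 = 10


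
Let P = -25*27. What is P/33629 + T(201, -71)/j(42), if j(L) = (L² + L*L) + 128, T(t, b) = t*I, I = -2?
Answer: -7993329/61473812 ≈ -0.13003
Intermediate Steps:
T(t, b) = -2*t (T(t, b) = t*(-2) = -2*t)
P = -675
j(L) = 128 + 2*L² (j(L) = (L² + L²) + 128 = 2*L² + 128 = 128 + 2*L²)
P/33629 + T(201, -71)/j(42) = -675/33629 + (-2*201)/(128 + 2*42²) = -675*1/33629 - 402/(128 + 2*1764) = -675/33629 - 402/(128 + 3528) = -675/33629 - 402/3656 = -675/33629 - 402*1/3656 = -675/33629 - 201/1828 = -7993329/61473812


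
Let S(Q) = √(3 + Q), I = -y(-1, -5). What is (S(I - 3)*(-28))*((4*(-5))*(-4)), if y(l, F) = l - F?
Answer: -4480*I ≈ -4480.0*I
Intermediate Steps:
I = -4 (I = -(-1 - 1*(-5)) = -(-1 + 5) = -1*4 = -4)
(S(I - 3)*(-28))*((4*(-5))*(-4)) = (√(3 + (-4 - 3))*(-28))*((4*(-5))*(-4)) = (√(3 - 7)*(-28))*(-20*(-4)) = (√(-4)*(-28))*80 = ((2*I)*(-28))*80 = -56*I*80 = -4480*I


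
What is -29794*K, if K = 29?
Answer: -864026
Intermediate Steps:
-29794*K = -29794*29 = -864026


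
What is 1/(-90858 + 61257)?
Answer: -1/29601 ≈ -3.3783e-5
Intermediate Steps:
1/(-90858 + 61257) = 1/(-29601) = -1/29601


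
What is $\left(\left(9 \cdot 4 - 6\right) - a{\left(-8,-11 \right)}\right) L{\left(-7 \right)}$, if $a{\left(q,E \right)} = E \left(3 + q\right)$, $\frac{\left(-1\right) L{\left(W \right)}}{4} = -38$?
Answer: $-3800$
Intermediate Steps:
$L{\left(W \right)} = 152$ ($L{\left(W \right)} = \left(-4\right) \left(-38\right) = 152$)
$\left(\left(9 \cdot 4 - 6\right) - a{\left(-8,-11 \right)}\right) L{\left(-7 \right)} = \left(\left(9 \cdot 4 - 6\right) - - 11 \left(3 - 8\right)\right) 152 = \left(\left(36 - 6\right) - \left(-11\right) \left(-5\right)\right) 152 = \left(30 - 55\right) 152 = \left(-25\right) 152 = -3800$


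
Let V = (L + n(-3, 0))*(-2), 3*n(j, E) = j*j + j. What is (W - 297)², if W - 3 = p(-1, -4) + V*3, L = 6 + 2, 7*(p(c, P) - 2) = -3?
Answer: 6086089/49 ≈ 1.2421e+5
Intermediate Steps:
p(c, P) = 11/7 (p(c, P) = 2 + (⅐)*(-3) = 2 - 3/7 = 11/7)
n(j, E) = j/3 + j²/3 (n(j, E) = (j*j + j)/3 = (j² + j)/3 = (j + j²)/3 = j/3 + j²/3)
L = 8
V = -20 (V = (8 + (⅓)*(-3)*(1 - 3))*(-2) = (8 + (⅓)*(-3)*(-2))*(-2) = (8 + 2)*(-2) = 10*(-2) = -20)
W = -388/7 (W = 3 + (11/7 - 20*3) = 3 + (11/7 - 60) = 3 - 409/7 = -388/7 ≈ -55.429)
(W - 297)² = (-388/7 - 297)² = (-2467/7)² = 6086089/49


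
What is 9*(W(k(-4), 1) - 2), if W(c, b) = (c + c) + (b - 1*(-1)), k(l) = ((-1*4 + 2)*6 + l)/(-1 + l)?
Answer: 288/5 ≈ 57.600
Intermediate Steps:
k(l) = (-12 + l)/(-1 + l) (k(l) = ((-4 + 2)*6 + l)/(-1 + l) = (-2*6 + l)/(-1 + l) = (-12 + l)/(-1 + l))
W(c, b) = 1 + b + 2*c (W(c, b) = 2*c + (b + 1) = 2*c + (1 + b) = 1 + b + 2*c)
9*(W(k(-4), 1) - 2) = 9*((1 + 1 + 2*((-12 - 4)/(-1 - 4))) - 2) = 9*((1 + 1 + 2*(-16/(-5))) - 2) = 9*((1 + 1 + 2*(-⅕*(-16))) - 2) = 9*((1 + 1 + 2*(16/5)) - 2) = 9*((1 + 1 + 32/5) - 2) = 9*(42/5 - 2) = 9*(32/5) = 288/5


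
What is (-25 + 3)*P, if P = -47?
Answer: 1034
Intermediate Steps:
(-25 + 3)*P = (-25 + 3)*(-47) = -22*(-47) = 1034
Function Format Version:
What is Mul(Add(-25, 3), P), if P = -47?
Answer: 1034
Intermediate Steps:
Mul(Add(-25, 3), P) = Mul(Add(-25, 3), -47) = Mul(-22, -47) = 1034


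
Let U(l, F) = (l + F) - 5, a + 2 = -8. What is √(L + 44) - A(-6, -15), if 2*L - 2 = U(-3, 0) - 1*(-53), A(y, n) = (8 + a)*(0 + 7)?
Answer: 14 + 3*√30/2 ≈ 22.216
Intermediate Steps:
a = -10 (a = -2 - 8 = -10)
A(y, n) = -14 (A(y, n) = (8 - 10)*(0 + 7) = -2*7 = -14)
U(l, F) = -5 + F + l (U(l, F) = (F + l) - 5 = -5 + F + l)
L = 47/2 (L = 1 + ((-5 + 0 - 3) - 1*(-53))/2 = 1 + (-8 + 53)/2 = 1 + (½)*45 = 1 + 45/2 = 47/2 ≈ 23.500)
√(L + 44) - A(-6, -15) = √(47/2 + 44) - 1*(-14) = √(135/2) + 14 = 3*√30/2 + 14 = 14 + 3*√30/2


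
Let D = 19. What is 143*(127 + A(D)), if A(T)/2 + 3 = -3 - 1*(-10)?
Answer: 19305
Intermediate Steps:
A(T) = 8 (A(T) = -6 + 2*(-3 - 1*(-10)) = -6 + 2*(-3 + 10) = -6 + 2*7 = -6 + 14 = 8)
143*(127 + A(D)) = 143*(127 + 8) = 143*135 = 19305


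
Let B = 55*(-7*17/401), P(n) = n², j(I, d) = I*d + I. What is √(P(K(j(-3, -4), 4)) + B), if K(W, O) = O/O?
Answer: 32*I*√2406/401 ≈ 3.9143*I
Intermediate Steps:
j(I, d) = I + I*d
K(W, O) = 1
B = -6545/401 (B = 55*(-119*1/401) = 55*(-119/401) = -6545/401 ≈ -16.322)
√(P(K(j(-3, -4), 4)) + B) = √(1² - 6545/401) = √(1 - 6545/401) = √(-6144/401) = 32*I*√2406/401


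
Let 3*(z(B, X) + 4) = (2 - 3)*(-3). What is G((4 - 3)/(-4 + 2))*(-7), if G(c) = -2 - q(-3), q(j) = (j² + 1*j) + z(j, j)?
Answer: 35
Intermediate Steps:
z(B, X) = -3 (z(B, X) = -4 + ((2 - 3)*(-3))/3 = -4 + (-1*(-3))/3 = -4 + (⅓)*3 = -4 + 1 = -3)
q(j) = -3 + j + j² (q(j) = (j² + 1*j) - 3 = (j² + j) - 3 = (j + j²) - 3 = -3 + j + j²)
G(c) = -5 (G(c) = -2 - (-3 - 3 + (-3)²) = -2 - (-3 - 3 + 9) = -2 - 1*3 = -2 - 3 = -5)
G((4 - 3)/(-4 + 2))*(-7) = -5*(-7) = 35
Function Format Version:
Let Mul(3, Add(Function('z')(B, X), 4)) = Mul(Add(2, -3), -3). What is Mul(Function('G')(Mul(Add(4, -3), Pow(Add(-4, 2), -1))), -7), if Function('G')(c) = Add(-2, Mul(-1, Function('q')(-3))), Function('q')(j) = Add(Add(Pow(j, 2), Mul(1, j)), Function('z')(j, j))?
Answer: 35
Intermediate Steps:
Function('z')(B, X) = -3 (Function('z')(B, X) = Add(-4, Mul(Rational(1, 3), Mul(Add(2, -3), -3))) = Add(-4, Mul(Rational(1, 3), Mul(-1, -3))) = Add(-4, Mul(Rational(1, 3), 3)) = Add(-4, 1) = -3)
Function('q')(j) = Add(-3, j, Pow(j, 2)) (Function('q')(j) = Add(Add(Pow(j, 2), Mul(1, j)), -3) = Add(Add(Pow(j, 2), j), -3) = Add(Add(j, Pow(j, 2)), -3) = Add(-3, j, Pow(j, 2)))
Function('G')(c) = -5 (Function('G')(c) = Add(-2, Mul(-1, Add(-3, -3, Pow(-3, 2)))) = Add(-2, Mul(-1, Add(-3, -3, 9))) = Add(-2, Mul(-1, 3)) = Add(-2, -3) = -5)
Mul(Function('G')(Mul(Add(4, -3), Pow(Add(-4, 2), -1))), -7) = Mul(-5, -7) = 35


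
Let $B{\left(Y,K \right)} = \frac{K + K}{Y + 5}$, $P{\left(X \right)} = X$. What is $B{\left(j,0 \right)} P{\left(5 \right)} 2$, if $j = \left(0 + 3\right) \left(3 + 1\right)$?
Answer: $0$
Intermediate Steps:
$j = 12$ ($j = 3 \cdot 4 = 12$)
$B{\left(Y,K \right)} = \frac{2 K}{5 + Y}$
$B{\left(j,0 \right)} P{\left(5 \right)} 2 = 2 \cdot 0 \frac{1}{5 + 12} \cdot 5 \cdot 2 = 2 \cdot 0 \cdot \frac{1}{17} \cdot 5 \cdot 2 = 0 \cdot 5 \cdot 2 = 0 \cdot 2 = 0$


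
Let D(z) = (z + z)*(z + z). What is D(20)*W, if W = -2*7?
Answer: -22400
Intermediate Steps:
D(z) = 4*z**2 (D(z) = (2*z)*(2*z) = 4*z**2)
W = -14
D(20)*W = (4*20**2)*(-14) = (4*400)*(-14) = 1600*(-14) = -22400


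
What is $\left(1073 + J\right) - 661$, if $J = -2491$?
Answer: $-2079$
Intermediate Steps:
$\left(1073 + J\right) - 661 = \left(1073 - 2491\right) - 661 = -1418 - 661 = -2079$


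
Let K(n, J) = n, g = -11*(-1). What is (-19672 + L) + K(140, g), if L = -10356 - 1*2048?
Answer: -31936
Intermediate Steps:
g = 11
L = -12404 (L = -10356 - 2048 = -12404)
(-19672 + L) + K(140, g) = (-19672 - 12404) + 140 = -32076 + 140 = -31936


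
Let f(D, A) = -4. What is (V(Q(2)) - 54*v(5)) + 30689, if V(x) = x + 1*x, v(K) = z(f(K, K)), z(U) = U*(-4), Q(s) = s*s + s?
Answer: 29837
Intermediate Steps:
Q(s) = s + s² (Q(s) = s² + s = s + s²)
z(U) = -4*U
v(K) = 16 (v(K) = -4*(-4) = 16)
V(x) = 2*x (V(x) = x + x = 2*x)
(V(Q(2)) - 54*v(5)) + 30689 = (2*(2*(1 + 2)) - 54*16) + 30689 = (2*(2*3) - 864) + 30689 = (2*6 - 864) + 30689 = (12 - 864) + 30689 = -852 + 30689 = 29837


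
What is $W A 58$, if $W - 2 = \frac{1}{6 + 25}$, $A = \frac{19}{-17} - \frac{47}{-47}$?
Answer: $- \frac{7308}{527} \approx -13.867$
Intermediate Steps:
$A = - \frac{2}{17}$ ($A = 19 \left(- \frac{1}{17}\right) - -1 = - \frac{19}{17} + 1 = - \frac{2}{17} \approx -0.11765$)
$W = \frac{63}{31}$ ($W = 2 + \frac{1}{6 + 25} = 2 + \frac{1}{31} = \frac{63}{31} \approx 2.0323$)
$W A 58 = \frac{63}{31} \left(- \frac{2}{17}\right) 58 = \left(- \frac{126}{527}\right) 58 = - \frac{7308}{527}$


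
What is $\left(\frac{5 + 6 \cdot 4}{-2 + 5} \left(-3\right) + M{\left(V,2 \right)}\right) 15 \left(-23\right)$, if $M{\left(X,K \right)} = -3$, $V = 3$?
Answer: $11040$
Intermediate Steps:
$\left(\frac{5 + 6 \cdot 4}{-2 + 5} \left(-3\right) + M{\left(V,2 \right)}\right) 15 \left(-23\right) = \left(\frac{5 + 6 \cdot 4}{-2 + 5} \left(-3\right) - 3\right) 15 \left(-23\right) = \left(\frac{5 + 24}{3} \left(-3\right) - 3\right) 15 \left(-23\right) = \left(29 \cdot \frac{1}{3} \left(-3\right) - 3\right) 15 \left(-23\right) = \left(\frac{29}{3} \left(-3\right) - 3\right) 15 \left(-23\right) = \left(-29 - 3\right) 15 \left(-23\right) = \left(-32\right) 15 \left(-23\right) = \left(-480\right) \left(-23\right) = 11040$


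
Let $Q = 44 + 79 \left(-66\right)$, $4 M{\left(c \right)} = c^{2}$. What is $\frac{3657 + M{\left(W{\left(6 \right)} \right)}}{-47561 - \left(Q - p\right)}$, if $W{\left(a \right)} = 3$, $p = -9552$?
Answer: $- \frac{14637}{207772} \approx -0.070447$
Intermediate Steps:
$M{\left(c \right)} = \frac{c^{2}}{4}$
$Q = -5170$ ($Q = 44 - 5214 = -5170$)
$\frac{3657 + M{\left(W{\left(6 \right)} \right)}}{-47561 - \left(Q - p\right)} = \frac{3657 + \frac{3^{2}}{4}}{-47561 - 4382} = \frac{3657 + \frac{1}{4} \cdot 9}{-47561 + \left(-9552 + 5170\right)} = \frac{3657 + \frac{9}{4}}{-47561 - 4382} = \frac{14637}{4 \left(-51943\right)} = \frac{14637}{4} \left(- \frac{1}{51943}\right) = - \frac{14637}{207772}$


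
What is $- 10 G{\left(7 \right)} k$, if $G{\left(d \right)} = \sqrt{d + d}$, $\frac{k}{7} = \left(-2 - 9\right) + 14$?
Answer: $- 210 \sqrt{14} \approx -785.75$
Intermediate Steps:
$k = 21$ ($k = 7 \left(\left(-2 - 9\right) + 14\right) = 7 \left(-11 + 14\right) = 7 \cdot 3 = 21$)
$G{\left(d \right)} = \sqrt{2} \sqrt{d}$ ($G{\left(d \right)} = \sqrt{2 d} = \sqrt{2} \sqrt{d}$)
$- 10 G{\left(7 \right)} k = - 10 \sqrt{2} \sqrt{7} \cdot 21 = - 10 \sqrt{14} \cdot 21 = - 210 \sqrt{14}$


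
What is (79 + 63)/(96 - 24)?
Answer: 71/36 ≈ 1.9722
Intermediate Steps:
(79 + 63)/(96 - 24) = 142/72 = 142*(1/72) = 71/36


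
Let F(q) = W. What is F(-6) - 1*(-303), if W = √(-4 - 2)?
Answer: 303 + I*√6 ≈ 303.0 + 2.4495*I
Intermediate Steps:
W = I*√6 (W = √(-6) = I*√6 ≈ 2.4495*I)
F(q) = I*√6
F(-6) - 1*(-303) = I*√6 - 1*(-303) = I*√6 + 303 = 303 + I*√6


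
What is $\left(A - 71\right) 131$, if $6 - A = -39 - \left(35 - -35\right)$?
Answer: $5764$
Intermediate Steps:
$A = 115$ ($A = 6 - \left(-39 - \left(35 - -35\right)\right) = 6 - \left(-39 - \left(35 + 35\right)\right) = 6 - \left(-39 - 70\right) = 6 - -109 = 6 + 109 = 115$)
$\left(A - 71\right) 131 = \left(115 - 71\right) 131 = 44 \cdot 131 = 5764$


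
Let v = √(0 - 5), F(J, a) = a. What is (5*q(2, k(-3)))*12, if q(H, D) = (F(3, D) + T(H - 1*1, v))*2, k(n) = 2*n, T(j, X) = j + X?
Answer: -600 + 120*I*√5 ≈ -600.0 + 268.33*I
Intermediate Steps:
v = I*√5 (v = √(-5) = I*√5 ≈ 2.2361*I)
T(j, X) = X + j
q(H, D) = -2 + 2*D + 2*H + 2*I*√5 (q(H, D) = (D + (I*√5 + (H - 1*1)))*2 = (D + (I*√5 + (H - 1)))*2 = (D + (I*√5 + (-1 + H)))*2 = (D + (-1 + H + I*√5))*2 = (-1 + D + H + I*√5)*2 = -2 + 2*D + 2*H + 2*I*√5)
(5*q(2, k(-3)))*12 = (5*(-2 + 2*(2*(-3)) + 2*2 + 2*I*√5))*12 = (5*(-2 + 2*(-6) + 4 + 2*I*√5))*12 = (5*(-2 - 12 + 4 + 2*I*√5))*12 = (5*(-10 + 2*I*√5))*12 = (-50 + 10*I*√5)*12 = -600 + 120*I*√5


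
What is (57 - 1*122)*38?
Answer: -2470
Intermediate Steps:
(57 - 1*122)*38 = (57 - 122)*38 = -65*38 = -2470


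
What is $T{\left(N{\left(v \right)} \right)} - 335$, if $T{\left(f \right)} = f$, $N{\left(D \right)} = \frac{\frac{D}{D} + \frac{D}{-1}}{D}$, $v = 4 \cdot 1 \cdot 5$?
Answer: $- \frac{6719}{20} \approx -335.95$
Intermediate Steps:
$v = 20$ ($v = 4 \cdot 5 = 20$)
$N{\left(D \right)} = \frac{1 - D}{D}$ ($N{\left(D \right)} = \frac{1 + D \left(-1\right)}{D} = \frac{1 - D}{D}$)
$T{\left(N{\left(v \right)} \right)} - 335 = \frac{1 - 20}{20} - 335 = \frac{1}{20} \left(-19\right) - 335 = - \frac{19}{20} - 335 = - \frac{6719}{20}$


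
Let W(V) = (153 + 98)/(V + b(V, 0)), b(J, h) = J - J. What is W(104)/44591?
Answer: 251/4637464 ≈ 5.4124e-5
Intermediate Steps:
b(J, h) = 0
W(V) = 251/V (W(V) = (153 + 98)/(V + 0) = 251/V)
W(104)/44591 = (251/104)/44591 = (251*(1/104))*(1/44591) = (251/104)*(1/44591) = 251/4637464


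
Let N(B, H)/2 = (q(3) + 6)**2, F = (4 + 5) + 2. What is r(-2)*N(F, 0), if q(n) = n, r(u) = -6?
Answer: -972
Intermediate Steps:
F = 11 (F = 9 + 2 = 11)
N(B, H) = 162 (N(B, H) = 2*(3 + 6)**2 = 2*9**2 = 2*81 = 162)
r(-2)*N(F, 0) = -6*162 = -972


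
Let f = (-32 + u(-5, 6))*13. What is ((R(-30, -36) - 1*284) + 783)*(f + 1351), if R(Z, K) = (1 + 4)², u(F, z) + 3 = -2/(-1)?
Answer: 483128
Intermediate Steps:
u(F, z) = -1 (u(F, z) = -3 - 2/(-1) = -3 - 2*(-1) = -3 + 2 = -1)
R(Z, K) = 25 (R(Z, K) = 5² = 25)
f = -429 (f = (-32 - 1)*13 = -33*13 = -429)
((R(-30, -36) - 1*284) + 783)*(f + 1351) = ((25 - 1*284) + 783)*(-429 + 1351) = ((25 - 284) + 783)*922 = (-259 + 783)*922 = 524*922 = 483128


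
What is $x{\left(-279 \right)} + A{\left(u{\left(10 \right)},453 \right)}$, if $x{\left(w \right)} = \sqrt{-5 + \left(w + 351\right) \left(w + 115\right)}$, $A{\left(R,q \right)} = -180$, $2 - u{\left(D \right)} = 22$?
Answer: $-180 + i \sqrt{11813} \approx -180.0 + 108.69 i$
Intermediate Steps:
$u{\left(D \right)} = -20$ ($u{\left(D \right)} = 2 - 22 = -20$)
$x{\left(w \right)} = \sqrt{-5 + \left(115 + w\right) \left(351 + w\right)}$ ($x{\left(w \right)} = \sqrt{-5 + \left(351 + w\right) \left(115 + w\right)} = \sqrt{-5 + \left(115 + w\right) \left(351 + w\right)}$)
$x{\left(-279 \right)} + A{\left(u{\left(10 \right)},453 \right)} = \sqrt{40360 + \left(-279\right)^{2} + 466 \left(-279\right)} - 180 = \sqrt{40360 + 77841 - 130014} - 180 = \sqrt{-11813} - 180 = i \sqrt{11813} - 180 = -180 + i \sqrt{11813}$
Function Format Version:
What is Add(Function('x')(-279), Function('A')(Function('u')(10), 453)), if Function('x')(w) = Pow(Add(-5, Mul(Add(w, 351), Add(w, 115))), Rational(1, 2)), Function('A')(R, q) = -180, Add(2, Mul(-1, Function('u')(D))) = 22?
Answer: Add(-180, Mul(I, Pow(11813, Rational(1, 2)))) ≈ Add(-180.00, Mul(108.69, I))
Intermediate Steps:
Function('u')(D) = -20 (Function('u')(D) = Add(2, Mul(-1, 22)) = Add(2, -22) = -20)
Function('x')(w) = Pow(Add(-5, Mul(Add(115, w), Add(351, w))), Rational(1, 2)) (Function('x')(w) = Pow(Add(-5, Mul(Add(351, w), Add(115, w))), Rational(1, 2)) = Pow(Add(-5, Mul(Add(115, w), Add(351, w))), Rational(1, 2)))
Add(Function('x')(-279), Function('A')(Function('u')(10), 453)) = Add(Pow(Add(40360, Pow(-279, 2), Mul(466, -279)), Rational(1, 2)), -180) = Add(Pow(Add(40360, 77841, -130014), Rational(1, 2)), -180) = Add(Pow(-11813, Rational(1, 2)), -180) = Add(Mul(I, Pow(11813, Rational(1, 2))), -180) = Add(-180, Mul(I, Pow(11813, Rational(1, 2))))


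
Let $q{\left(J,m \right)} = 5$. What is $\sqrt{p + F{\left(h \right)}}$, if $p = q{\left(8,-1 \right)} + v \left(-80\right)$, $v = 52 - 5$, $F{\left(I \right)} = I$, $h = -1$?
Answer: $2 i \sqrt{939} \approx 61.286 i$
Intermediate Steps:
$v = 47$ ($v = 52 - 5 = 47$)
$p = -3755$ ($p = 5 + 47 \left(-80\right) = 5 - 3760 = -3755$)
$\sqrt{p + F{\left(h \right)}} = \sqrt{-3755 - 1} = \sqrt{-3756} = 2 i \sqrt{939}$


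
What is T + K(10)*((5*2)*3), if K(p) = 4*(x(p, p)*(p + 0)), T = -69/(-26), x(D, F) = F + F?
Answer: 624069/26 ≈ 24003.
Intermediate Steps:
x(D, F) = 2*F
T = 69/26 (T = -69*(-1/26) = 69/26 ≈ 2.6538)
K(p) = 8*p² (K(p) = 4*((2*p)*(p + 0)) = 4*((2*p)*p) = 4*(2*p²) = 8*p²)
T + K(10)*((5*2)*3) = 69/26 + (8*10²)*((5*2)*3) = 69/26 + (8*100)*(10*3) = 69/26 + 800*30 = 69/26 + 24000 = 624069/26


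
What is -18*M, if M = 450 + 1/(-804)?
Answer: -1085397/134 ≈ -8100.0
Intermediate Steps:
M = 361799/804 (M = 450 - 1/804 = 361799/804 ≈ 450.00)
-18*M = -18*361799/804 = -1085397/134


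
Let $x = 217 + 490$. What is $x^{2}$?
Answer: $499849$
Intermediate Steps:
$x = 707$
$x^{2} = 707^{2} = 499849$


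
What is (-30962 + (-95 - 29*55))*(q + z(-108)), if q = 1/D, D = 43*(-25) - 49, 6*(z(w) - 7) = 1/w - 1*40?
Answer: -54649471/5058 ≈ -10805.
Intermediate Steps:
z(w) = 1/3 + 1/(6*w) (z(w) = 7 + (1/w - 1*40)/6 = 7 + (1/w - 40)/6 = 7 + (-40 + 1/w)/6 = 7 + (-20/3 + 1/(6*w)) = 1/3 + 1/(6*w))
D = -1124 (D = -1075 - 49 = -1124)
q = -1/1124 (q = 1/(-1124) = -1/1124 ≈ -0.00088968)
(-30962 + (-95 - 29*55))*(q + z(-108)) = (-30962 + (-95 - 29*55))*(-1/1124 + (1/6)*(1 + 2*(-108))/(-108)) = (-30962 + (-95 - 1595))*(-1/1124 + (1/6)*(-1/108)*(1 - 216)) = (-30962 - 1690)*(-1/1124 + (1/6)*(-1/108)*(-215)) = -32652*(-1/1124 + 215/648) = -32652*60253/182088 = -54649471/5058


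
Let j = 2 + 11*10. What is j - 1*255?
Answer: -143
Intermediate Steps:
j = 112 (j = 2 + 110 = 112)
j - 1*255 = 112 - 1*255 = 112 - 255 = -143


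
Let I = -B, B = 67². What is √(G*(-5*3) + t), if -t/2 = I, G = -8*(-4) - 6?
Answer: 2*√2147 ≈ 92.672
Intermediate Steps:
G = 26 (G = 32 - 6 = 26)
B = 4489
I = -4489 (I = -1*4489 = -4489)
t = 8978 (t = -2*(-4489) = 8978)
√(G*(-5*3) + t) = √(26*(-5*3) + 8978) = √(26*(-15) + 8978) = √(-390 + 8978) = √8588 = 2*√2147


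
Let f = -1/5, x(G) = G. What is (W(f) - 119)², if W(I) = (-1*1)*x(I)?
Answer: 352836/25 ≈ 14113.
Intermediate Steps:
f = -⅕ (f = -1*⅕ = -⅕ ≈ -0.20000)
W(I) = -I (W(I) = (-1*1)*I = -I)
(W(f) - 119)² = (-1*(-⅕) - 119)² = (⅕ - 119)² = (-594/5)² = 352836/25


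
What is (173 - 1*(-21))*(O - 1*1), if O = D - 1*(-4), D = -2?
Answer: 194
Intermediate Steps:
O = 2 (O = -2 - 1*(-4) = -2 + 4 = 2)
(173 - 1*(-21))*(O - 1*1) = (173 - 1*(-21))*(2 - 1*1) = (173 + 21)*(2 - 1) = 194*1 = 194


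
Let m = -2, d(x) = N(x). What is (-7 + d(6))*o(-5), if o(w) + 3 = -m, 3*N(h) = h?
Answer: 5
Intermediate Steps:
N(h) = h/3
d(x) = x/3
o(w) = -1 (o(w) = -3 - 1*(-2) = -3 + 2 = -1)
(-7 + d(6))*o(-5) = (-7 + (⅓)*6)*(-1) = (-7 + 2)*(-1) = -5*(-1) = 5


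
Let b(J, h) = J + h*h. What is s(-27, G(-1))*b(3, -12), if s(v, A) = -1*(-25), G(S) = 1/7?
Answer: 3675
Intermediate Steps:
G(S) = ⅐
b(J, h) = J + h²
s(v, A) = 25
s(-27, G(-1))*b(3, -12) = 25*(3 + (-12)²) = 25*(3 + 144) = 25*147 = 3675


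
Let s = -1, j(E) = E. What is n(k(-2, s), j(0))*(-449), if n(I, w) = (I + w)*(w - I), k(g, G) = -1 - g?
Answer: 449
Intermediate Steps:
n(k(-2, s), j(0))*(-449) = (0² - (-1 - 1*(-2))²)*(-449) = (0 - (-1 + 2)²)*(-449) = (0 - 1*1²)*(-449) = (0 - 1*1)*(-449) = (0 - 1)*(-449) = -1*(-449) = 449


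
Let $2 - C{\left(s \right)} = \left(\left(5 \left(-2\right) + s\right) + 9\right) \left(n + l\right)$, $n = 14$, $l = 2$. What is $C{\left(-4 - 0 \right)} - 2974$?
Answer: $-2892$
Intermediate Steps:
$C{\left(s \right)} = 18 - 16 s$ ($C{\left(s \right)} = 2 - \left(\left(5 \left(-2\right) + s\right) + 9\right) \left(14 + 2\right) = 2 - \left(\left(-10 + s\right) + 9\right) 16 = 2 - \left(-1 + s\right) 16 = 2 - \left(-16 + 16 s\right) = 18 - 16 s$)
$C{\left(-4 - 0 \right)} - 2974 = \left(18 - 16 \left(-4 - 0\right)\right) - 2974 = \left(18 - 16 \left(-4 + 0\right)\right) - 2974 = \left(18 - -64\right) - 2974 = \left(18 + 64\right) - 2974 = 82 - 2974 = -2892$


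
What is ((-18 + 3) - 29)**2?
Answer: 1936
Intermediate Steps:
((-18 + 3) - 29)**2 = (-15 - 29)**2 = (-44)**2 = 1936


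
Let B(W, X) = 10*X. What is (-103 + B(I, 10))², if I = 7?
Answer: 9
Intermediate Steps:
(-103 + B(I, 10))² = (-103 + 10*10)² = (-103 + 100)² = (-3)² = 9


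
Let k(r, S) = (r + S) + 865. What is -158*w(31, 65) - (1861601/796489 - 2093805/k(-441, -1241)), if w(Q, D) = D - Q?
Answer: -120114959686/15133291 ≈ -7937.1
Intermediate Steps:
k(r, S) = 865 + S + r (k(r, S) = (S + r) + 865 = 865 + S + r)
-158*w(31, 65) - (1861601/796489 - 2093805/k(-441, -1241)) = -158*(65 - 1*31) - (1861601/796489 - 2093805/(865 - 1241 - 441)) = -158*(65 - 31) - (1861601*(1/796489) - 2093805/(-817)) = -158*34 - (1861601/796489 - 2093805*(-1/817)) = -5372 - (1861601/796489 + 2093805/817) = -5372 - 1*38818920434/15133291 = -5372 - 38818920434/15133291 = -120114959686/15133291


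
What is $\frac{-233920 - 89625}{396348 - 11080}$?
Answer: $- \frac{323545}{385268} \approx -0.83979$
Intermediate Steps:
$\frac{-233920 - 89625}{396348 - 11080} = - \frac{323545}{385268}$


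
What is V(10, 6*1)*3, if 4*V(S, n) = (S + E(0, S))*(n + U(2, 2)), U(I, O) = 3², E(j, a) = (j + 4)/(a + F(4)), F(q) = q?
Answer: 810/7 ≈ 115.71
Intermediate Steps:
E(j, a) = (4 + j)/(4 + a) (E(j, a) = (j + 4)/(a + 4) = (4 + j)/(4 + a))
U(I, O) = 9
V(S, n) = (9 + n)*(S + 4/(4 + S))/4 (V(S, n) = ((S + (4 + 0)/(4 + S))*(n + 9))/4 = ((S + 4/(4 + S))*(9 + n))/4 = ((9 + n)*(S + 4/(4 + S)))/4 = (9 + n)*(S + 4/(4 + S))/4)
V(10, 6*1)*3 = ((9 + 6*1 + (¼)*10*(4 + 10)*(9 + 6*1))/(4 + 10))*3 = ((9 + 6 + (¼)*10*14*(9 + 6))/14)*3 = ((9 + 6 + (¼)*10*14*15)/14)*3 = ((9 + 6 + 525)/14)*3 = ((1/14)*540)*3 = (270/7)*3 = 810/7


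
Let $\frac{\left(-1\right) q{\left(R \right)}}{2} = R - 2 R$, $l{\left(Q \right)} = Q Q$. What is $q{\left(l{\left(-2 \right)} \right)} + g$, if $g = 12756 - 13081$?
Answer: $-317$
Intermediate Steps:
$l{\left(Q \right)} = Q^{2}$
$q{\left(R \right)} = 2 R$ ($q{\left(R \right)} = - 2 \left(R - 2 R\right) = - 2 \left(- R\right) = 2 R$)
$g = -325$
$q{\left(l{\left(-2 \right)} \right)} + g = 2 \left(-2\right)^{2} - 325 = 2 \cdot 4 - 325 = 8 - 325 = -317$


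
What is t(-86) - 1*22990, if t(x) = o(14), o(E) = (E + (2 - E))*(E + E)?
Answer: -22934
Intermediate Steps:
o(E) = 4*E (o(E) = 2*(2*E) = 4*E)
t(x) = 56 (t(x) = 4*14 = 56)
t(-86) - 1*22990 = 56 - 1*22990 = 56 - 22990 = -22934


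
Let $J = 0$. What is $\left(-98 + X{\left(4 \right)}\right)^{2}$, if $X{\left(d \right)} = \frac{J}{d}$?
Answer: $9604$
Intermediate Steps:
$X{\left(d \right)} = 0$ ($X{\left(d \right)} = \frac{0}{d} = 0$)
$\left(-98 + X{\left(4 \right)}\right)^{2} = \left(-98 + 0\right)^{2} = \left(-98\right)^{2} = 9604$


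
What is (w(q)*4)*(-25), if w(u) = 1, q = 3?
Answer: -100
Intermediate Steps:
(w(q)*4)*(-25) = (1*4)*(-25) = 4*(-25) = -100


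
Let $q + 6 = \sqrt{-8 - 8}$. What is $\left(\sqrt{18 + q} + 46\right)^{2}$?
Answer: $4 \left(23 + \sqrt{3 + i}\right)^{2} \approx 2451.0 + 56.412 i$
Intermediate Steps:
$q = -6 + 4 i$ ($q = -6 + \sqrt{-8 - 8} = -6 + \sqrt{-16} = -6 + 4 i \approx -6.0 + 4.0 i$)
$\left(\sqrt{18 + q} + 46\right)^{2} = \left(\sqrt{18 - \left(6 - 4 i\right)} + 46\right)^{2} = \left(\sqrt{12 + 4 i} + 46\right)^{2} = \left(46 + \sqrt{12 + 4 i}\right)^{2}$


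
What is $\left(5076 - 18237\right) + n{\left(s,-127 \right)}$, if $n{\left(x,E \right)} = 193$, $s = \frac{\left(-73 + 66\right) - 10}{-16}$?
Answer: $-12968$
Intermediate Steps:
$s = \frac{17}{16}$ ($s = \left(-7 - 10\right) \left(- \frac{1}{16}\right) = \left(-17\right) \left(- \frac{1}{16}\right) = \frac{17}{16} \approx 1.0625$)
$\left(5076 - 18237\right) + n{\left(s,-127 \right)} = \left(5076 - 18237\right) + 193 = -13161 + 193 = -12968$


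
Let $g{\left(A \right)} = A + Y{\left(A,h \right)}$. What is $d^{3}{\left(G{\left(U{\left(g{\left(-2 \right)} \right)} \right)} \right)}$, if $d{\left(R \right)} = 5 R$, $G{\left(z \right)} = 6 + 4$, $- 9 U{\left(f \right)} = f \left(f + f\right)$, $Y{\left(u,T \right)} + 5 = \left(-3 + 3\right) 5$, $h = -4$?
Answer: $125000$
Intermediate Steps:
$Y{\left(u,T \right)} = -5$ ($Y{\left(u,T \right)} = -5 + \left(-3 + 3\right) 5 = -5 + 0 \cdot 5 = -5 + 0 = -5$)
$g{\left(A \right)} = -5 + A$ ($g{\left(A \right)} = A - 5 = -5 + A$)
$U{\left(f \right)} = - \frac{2 f^{2}}{9}$ ($U{\left(f \right)} = - \frac{f \left(f + f\right)}{9} = - \frac{f 2 f}{9} = - \frac{2 f^{2}}{9}$)
$G{\left(z \right)} = 10$
$d^{3}{\left(G{\left(U{\left(g{\left(-2 \right)} \right)} \right)} \right)} = \left(5 \cdot 10\right)^{3} = 50^{3} = 125000$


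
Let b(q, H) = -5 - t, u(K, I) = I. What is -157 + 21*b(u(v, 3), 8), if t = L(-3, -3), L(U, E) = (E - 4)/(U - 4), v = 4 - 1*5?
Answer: -283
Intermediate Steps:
v = -1 (v = 4 - 5 = -1)
L(U, E) = (-4 + E)/(-4 + U)
t = 1 (t = (-4 - 3)/(-4 - 3) = -7/(-7) = -⅐*(-7) = 1)
b(q, H) = -6 (b(q, H) = -5 - 1*1 = -5 - 1 = -6)
-157 + 21*b(u(v, 3), 8) = -157 + 21*(-6) = -157 - 126 = -283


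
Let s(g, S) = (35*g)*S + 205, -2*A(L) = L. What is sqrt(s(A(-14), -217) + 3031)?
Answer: I*sqrt(49929) ≈ 223.45*I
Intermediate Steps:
A(L) = -L/2
s(g, S) = 205 + 35*S*g (s(g, S) = 35*S*g + 205 = 205 + 35*S*g)
sqrt(s(A(-14), -217) + 3031) = sqrt((205 + 35*(-217)*(-1/2*(-14))) + 3031) = sqrt((205 + 35*(-217)*7) + 3031) = sqrt((205 - 53165) + 3031) = sqrt(-52960 + 3031) = sqrt(-49929) = I*sqrt(49929)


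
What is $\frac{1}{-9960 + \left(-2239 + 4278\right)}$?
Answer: $- \frac{1}{7921} \approx -0.00012625$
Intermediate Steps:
$\frac{1}{-9960 + \left(-2239 + 4278\right)} = \frac{1}{-9960 + 2039} = \frac{1}{-7921} = - \frac{1}{7921}$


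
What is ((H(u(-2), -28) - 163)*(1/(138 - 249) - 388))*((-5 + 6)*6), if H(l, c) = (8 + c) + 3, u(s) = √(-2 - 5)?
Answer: 15504840/37 ≈ 4.1905e+5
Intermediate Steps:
u(s) = I*√7 (u(s) = √(-7) = I*√7)
H(l, c) = 11 + c
((H(u(-2), -28) - 163)*(1/(138 - 249) - 388))*((-5 + 6)*6) = (((11 - 28) - 163)*(1/(138 - 249) - 388))*((-5 + 6)*6) = ((-17 - 163)*(1/(-111) - 388))*(1*6) = -180*(-1/111 - 388)*6 = -180*(-43069/111)*6 = (2584140/37)*6 = 15504840/37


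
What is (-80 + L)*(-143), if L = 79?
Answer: 143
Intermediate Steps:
(-80 + L)*(-143) = (-80 + 79)*(-143) = -1*(-143) = 143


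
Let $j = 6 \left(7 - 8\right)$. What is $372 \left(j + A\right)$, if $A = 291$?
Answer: $106020$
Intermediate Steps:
$j = -6$ ($j = 6 \left(-1\right) = -6$)
$372 \left(j + A\right) = 372 \left(-6 + 291\right) = 372 \cdot 285 = 106020$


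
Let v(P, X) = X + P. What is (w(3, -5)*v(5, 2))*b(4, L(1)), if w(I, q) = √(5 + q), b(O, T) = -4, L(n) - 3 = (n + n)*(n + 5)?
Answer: 0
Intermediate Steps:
L(n) = 3 + 2*n*(5 + n) (L(n) = 3 + (n + n)*(n + 5) = 3 + (2*n)*(5 + n) = 3 + 2*n*(5 + n))
v(P, X) = P + X
(w(3, -5)*v(5, 2))*b(4, L(1)) = (√(5 - 5)*(5 + 2))*(-4) = (√0*7)*(-4) = (0*7)*(-4) = 0*(-4) = 0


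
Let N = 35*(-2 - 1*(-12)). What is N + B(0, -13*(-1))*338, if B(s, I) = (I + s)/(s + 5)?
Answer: 6144/5 ≈ 1228.8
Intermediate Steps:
N = 350 (N = 35*(-2 + 12) = 35*10 = 350)
B(s, I) = (I + s)/(5 + s)
N + B(0, -13*(-1))*338 = 350 + ((-13*(-1) + 0)/(5 + 0))*338 = 350 + ((13 + 0)/5)*338 = 350 + ((1/5)*13)*338 = 350 + (13/5)*338 = 350 + 4394/5 = 6144/5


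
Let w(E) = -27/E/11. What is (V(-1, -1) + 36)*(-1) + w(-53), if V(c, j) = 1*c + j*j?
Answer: -20961/583 ≈ -35.954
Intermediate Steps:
V(c, j) = c + j²
w(E) = -27/(11*E) (w(E) = -27/E*(1/11) = -27/(11*E))
(V(-1, -1) + 36)*(-1) + w(-53) = ((-1 + (-1)²) + 36)*(-1) - 27/11/(-53) = ((-1 + 1) + 36)*(-1) - 27/11*(-1/53) = (0 + 36)*(-1) + 27/583 = 36*(-1) + 27/583 = -36 + 27/583 = -20961/583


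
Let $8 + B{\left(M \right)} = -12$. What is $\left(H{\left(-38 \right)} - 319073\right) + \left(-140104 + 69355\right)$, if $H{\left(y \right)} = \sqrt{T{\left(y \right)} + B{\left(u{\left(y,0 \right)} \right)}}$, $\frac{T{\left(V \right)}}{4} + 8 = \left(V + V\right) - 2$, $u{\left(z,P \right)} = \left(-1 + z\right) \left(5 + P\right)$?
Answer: $-389822 + 2 i \sqrt{91} \approx -3.8982 \cdot 10^{5} + 19.079 i$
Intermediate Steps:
$T{\left(V \right)} = -40 + 8 V$ ($T{\left(V \right)} = -32 + 4 \left(\left(V + V\right) - 2\right) = -32 + 4 \left(2 V - 2\right) = -32 + 4 \left(-2 + 2 V\right) = -32 + \left(-8 + 8 V\right) = -40 + 8 V$)
$B{\left(M \right)} = -20$ ($B{\left(M \right)} = -8 - 12 = -20$)
$H{\left(y \right)} = \sqrt{-60 + 8 y}$ ($H{\left(y \right)} = \sqrt{\left(-40 + 8 y\right) - 20} = \sqrt{-60 + 8 y}$)
$\left(H{\left(-38 \right)} - 319073\right) + \left(-140104 + 69355\right) = \left(2 \sqrt{-15 + 2 \left(-38\right)} - 319073\right) + \left(-140104 + 69355\right) = \left(2 \sqrt{-15 - 76} - 319073\right) - 70749 = \left(2 \sqrt{-91} - 319073\right) - 70749 = \left(2 i \sqrt{91} - 319073\right) - 70749 = \left(-319073 + 2 i \sqrt{91}\right) - 70749 = -389822 + 2 i \sqrt{91}$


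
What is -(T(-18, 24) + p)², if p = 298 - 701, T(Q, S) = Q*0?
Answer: -162409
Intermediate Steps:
T(Q, S) = 0
p = -403
-(T(-18, 24) + p)² = -(0 - 403)² = -1*(-403)² = -1*162409 = -162409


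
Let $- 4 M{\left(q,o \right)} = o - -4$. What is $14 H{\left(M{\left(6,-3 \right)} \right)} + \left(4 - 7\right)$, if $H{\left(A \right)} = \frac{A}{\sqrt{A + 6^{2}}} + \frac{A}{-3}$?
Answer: $- \frac{11}{6} - \frac{7 \sqrt{143}}{143} \approx -2.4187$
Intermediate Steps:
$M{\left(q,o \right)} = -1 - \frac{o}{4}$ ($M{\left(q,o \right)} = - \frac{o - -4}{4} = - \frac{o + 4}{4} = - \frac{4 + o}{4} = -1 - \frac{o}{4}$)
$H{\left(A \right)} = - \frac{A}{3} + \frac{A}{\sqrt{36 + A}}$ ($H{\left(A \right)} = \frac{A}{\sqrt{A + 36}} + A \left(- \frac{1}{3}\right) = \frac{A}{\sqrt{36 + A}} - \frac{A}{3} = - \frac{A}{3} + \frac{A}{\sqrt{36 + A}}$)
$14 H{\left(M{\left(6,-3 \right)} \right)} + \left(4 - 7\right) = 14 \left(- \frac{-1 - - \frac{3}{4}}{3} + \frac{-1 - - \frac{3}{4}}{\sqrt{36 - \frac{1}{4}}}\right) + \left(4 - 7\right) = 14 \left(- \frac{-1 + \frac{3}{4}}{3} + \frac{-1 + \frac{3}{4}}{\sqrt{36 + \left(-1 + \frac{3}{4}\right)}}\right) + \left(4 - 7\right) = 14 \left(\left(- \frac{1}{3}\right) \left(- \frac{1}{4}\right) - \frac{1}{4 \sqrt{36 - \frac{1}{4}}}\right) - 3 = 14 \left(\frac{1}{12} - \frac{1}{4 \frac{\sqrt{143}}{2}}\right) - 3 = 14 \left(\frac{1}{12} - \frac{\frac{2}{143} \sqrt{143}}{4}\right) - 3 = 14 \left(\frac{1}{12} - \frac{\sqrt{143}}{286}\right) - 3 = \left(\frac{7}{6} - \frac{7 \sqrt{143}}{143}\right) - 3 = - \frac{11}{6} - \frac{7 \sqrt{143}}{143}$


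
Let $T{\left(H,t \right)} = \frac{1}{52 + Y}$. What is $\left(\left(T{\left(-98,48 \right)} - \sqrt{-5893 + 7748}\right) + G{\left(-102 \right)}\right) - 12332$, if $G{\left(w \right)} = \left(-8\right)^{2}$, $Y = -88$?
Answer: $- \frac{441649}{36} - \sqrt{1855} \approx -12311.0$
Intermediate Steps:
$G{\left(w \right)} = 64$
$T{\left(H,t \right)} = - \frac{1}{36}$ ($T{\left(H,t \right)} = \frac{1}{52 - 88} = \frac{1}{-36} = - \frac{1}{36}$)
$\left(\left(T{\left(-98,48 \right)} - \sqrt{-5893 + 7748}\right) + G{\left(-102 \right)}\right) - 12332 = \left(\left(- \frac{1}{36} - \sqrt{-5893 + 7748}\right) + 64\right) - 12332 = \left(\left(- \frac{1}{36} - \sqrt{1855}\right) + 64\right) - 12332 = \left(\frac{2303}{36} - \sqrt{1855}\right) - 12332 = - \frac{441649}{36} - \sqrt{1855}$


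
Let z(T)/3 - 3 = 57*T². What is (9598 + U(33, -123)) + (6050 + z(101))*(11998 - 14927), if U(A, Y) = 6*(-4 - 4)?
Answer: -5126999920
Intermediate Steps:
z(T) = 9 + 171*T² (z(T) = 9 + 3*(57*T²) = 9 + 171*T²)
U(A, Y) = -48 (U(A, Y) = 6*(-8) = -48)
(9598 + U(33, -123)) + (6050 + z(101))*(11998 - 14927) = (9598 - 48) + (6050 + (9 + 171*101²))*(11998 - 14927) = 9550 + (6050 + (9 + 171*10201))*(-2929) = 9550 + (6050 + (9 + 1744371))*(-2929) = 9550 + (6050 + 1744380)*(-2929) = 9550 + 1750430*(-2929) = 9550 - 5127009470 = -5126999920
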